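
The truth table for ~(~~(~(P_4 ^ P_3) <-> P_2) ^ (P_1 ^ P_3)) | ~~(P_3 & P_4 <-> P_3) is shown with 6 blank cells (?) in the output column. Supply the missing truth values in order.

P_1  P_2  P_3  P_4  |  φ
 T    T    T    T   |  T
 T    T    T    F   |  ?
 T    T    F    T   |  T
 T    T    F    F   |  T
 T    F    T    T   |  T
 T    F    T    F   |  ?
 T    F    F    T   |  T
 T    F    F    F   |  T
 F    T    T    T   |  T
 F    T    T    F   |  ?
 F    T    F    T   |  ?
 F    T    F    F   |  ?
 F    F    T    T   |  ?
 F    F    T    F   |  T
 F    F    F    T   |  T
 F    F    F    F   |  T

Row P_1=T, P_2=T, P_3=T, P_4=F: ~(~~(~(P_4 ^ P_3) <-> P_2) ^ (P_1 ^ P_3)) = T, ~~(P_3 & P_4 <-> P_3) = F, so the formula = T.
Row P_1=T, P_2=F, P_3=T, P_4=F: ~(~~(~(P_4 ^ P_3) <-> P_2) ^ (P_1 ^ P_3)) = F, ~~(P_3 & P_4 <-> P_3) = F, so the formula = F.
Row P_1=F, P_2=T, P_3=T, P_4=F: ~(~~(~(P_4 ^ P_3) <-> P_2) ^ (P_1 ^ P_3)) = F, ~~(P_3 & P_4 <-> P_3) = F, so the formula = F.
Row P_1=F, P_2=T, P_3=F, P_4=T: ~(~~(~(P_4 ^ P_3) <-> P_2) ^ (P_1 ^ P_3)) = T, ~~(P_3 & P_4 <-> P_3) = T, so the formula = T.
Row P_1=F, P_2=T, P_3=F, P_4=F: ~(~~(~(P_4 ^ P_3) <-> P_2) ^ (P_1 ^ P_3)) = F, ~~(P_3 & P_4 <-> P_3) = T, so the formula = T.
Row P_1=F, P_2=F, P_3=T, P_4=T: ~(~~(~(P_4 ^ P_3) <-> P_2) ^ (P_1 ^ P_3)) = F, ~~(P_3 & P_4 <-> P_3) = T, so the formula = T.

T, F, F, T, T, T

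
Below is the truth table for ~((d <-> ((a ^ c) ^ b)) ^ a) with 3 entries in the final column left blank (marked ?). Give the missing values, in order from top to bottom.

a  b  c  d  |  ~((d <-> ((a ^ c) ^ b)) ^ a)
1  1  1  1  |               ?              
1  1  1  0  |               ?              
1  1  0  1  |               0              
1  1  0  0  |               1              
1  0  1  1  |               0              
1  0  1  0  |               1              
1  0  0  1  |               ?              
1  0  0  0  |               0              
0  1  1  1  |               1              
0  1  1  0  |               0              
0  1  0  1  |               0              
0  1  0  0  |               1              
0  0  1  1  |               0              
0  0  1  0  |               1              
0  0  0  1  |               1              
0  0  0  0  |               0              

1, 0, 1

Row a=1, b=1, c=1, d=1: (d <-> ((a ^ c) ^ b)) = 1, ((d <-> ((a ^ c) ^ b)) ^ a) = 0, so ~((d <-> ((a ^ c) ^ b)) ^ a) = 1.
Row a=1, b=1, c=1, d=0: (d <-> ((a ^ c) ^ b)) = 0, ((d <-> ((a ^ c) ^ b)) ^ a) = 1, so ~((d <-> ((a ^ c) ^ b)) ^ a) = 0.
Row a=1, b=0, c=0, d=1: (d <-> ((a ^ c) ^ b)) = 1, ((d <-> ((a ^ c) ^ b)) ^ a) = 0, so ~((d <-> ((a ^ c) ^ b)) ^ a) = 1.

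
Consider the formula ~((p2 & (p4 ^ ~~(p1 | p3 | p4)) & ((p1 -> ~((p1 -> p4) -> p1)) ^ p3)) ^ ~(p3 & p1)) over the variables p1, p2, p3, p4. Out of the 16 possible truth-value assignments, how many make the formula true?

p1 | p2 | p3 | p4 | φ
-- | -- | -- | -- | -
F  | F  | F  | F  | F
F  | F  | F  | T  | F
F  | F  | T  | F  | F
F  | F  | T  | T  | F
F  | T  | F  | F  | F
F  | T  | F  | T  | F
F  | T  | T  | F  | F
F  | T  | T  | T  | F
T  | F  | F  | F  | F
T  | F  | F  | T  | F
T  | F  | T  | F  | T
T  | F  | T  | T  | T
T  | T  | F  | F  | F
T  | T  | F  | T  | F
T  | T  | T  | F  | F
T  | T  | T  | T  | T
The formula is true on 3 of the 16 rows.

3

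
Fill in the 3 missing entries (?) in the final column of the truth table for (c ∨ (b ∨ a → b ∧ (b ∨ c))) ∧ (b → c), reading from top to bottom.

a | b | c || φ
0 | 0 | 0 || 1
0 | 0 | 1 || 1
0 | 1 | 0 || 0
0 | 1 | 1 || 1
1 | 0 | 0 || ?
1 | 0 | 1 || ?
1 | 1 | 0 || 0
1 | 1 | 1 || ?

Row a=1, b=0, c=0: (c ∨ (b ∨ a → b ∧ (b ∨ c))) = 0, (b → c) = 1, so the formula = 0.
Row a=1, b=0, c=1: (c ∨ (b ∨ a → b ∧ (b ∨ c))) = 1, (b → c) = 1, so the formula = 1.
Row a=1, b=1, c=1: (c ∨ (b ∨ a → b ∧ (b ∨ c))) = 1, (b → c) = 1, so the formula = 1.

0, 1, 1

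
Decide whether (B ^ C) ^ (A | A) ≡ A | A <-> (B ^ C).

not equivalent

A | B | C || φ | ψ
1 | 1 | 1 || 1 | 0
1 | 1 | 0 || 0 | 1
1 | 0 | 1 || 0 | 1
1 | 0 | 0 || 1 | 0
0 | 1 | 1 || 0 | 1
0 | 1 | 0 || 1 | 0
0 | 0 | 1 || 1 | 0
0 | 0 | 0 || 0 | 1
The columns differ at A=1, B=1, C=1 (φ=1, ψ=0), so they are not equivalent.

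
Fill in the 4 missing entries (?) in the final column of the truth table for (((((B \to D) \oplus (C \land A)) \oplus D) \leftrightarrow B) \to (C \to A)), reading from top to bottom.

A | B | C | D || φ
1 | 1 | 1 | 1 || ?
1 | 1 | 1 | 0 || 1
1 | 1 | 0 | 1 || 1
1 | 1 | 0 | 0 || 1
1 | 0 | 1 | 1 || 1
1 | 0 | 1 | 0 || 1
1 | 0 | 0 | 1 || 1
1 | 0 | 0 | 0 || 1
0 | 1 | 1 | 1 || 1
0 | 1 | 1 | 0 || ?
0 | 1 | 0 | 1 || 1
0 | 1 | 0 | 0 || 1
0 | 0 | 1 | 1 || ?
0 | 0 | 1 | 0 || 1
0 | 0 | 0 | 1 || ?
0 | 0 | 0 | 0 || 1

1, 1, 0, 1

Row A=1, B=1, C=1, D=1: ((((B \to D) \oplus (C \land A)) \oplus D) \leftrightarrow B) = 1, (C \to A) = 1, so the formula = 1.
Row A=0, B=1, C=1, D=0: ((((B \to D) \oplus (C \land A)) \oplus D) \leftrightarrow B) = 0, (C \to A) = 0, so the formula = 1.
Row A=0, B=0, C=1, D=1: ((((B \to D) \oplus (C \land A)) \oplus D) \leftrightarrow B) = 1, (C \to A) = 0, so the formula = 0.
Row A=0, B=0, C=0, D=1: ((((B \to D) \oplus (C \land A)) \oplus D) \leftrightarrow B) = 1, (C \to A) = 1, so the formula = 1.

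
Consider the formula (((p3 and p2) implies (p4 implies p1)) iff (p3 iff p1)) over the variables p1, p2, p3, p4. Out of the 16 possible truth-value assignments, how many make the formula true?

9

p1 | p2 | p3 | p4 | φ
-- | -- | -- | -- | -
1  | 1  | 1  | 1  | 1
1  | 1  | 1  | 0  | 1
1  | 1  | 0  | 1  | 0
1  | 1  | 0  | 0  | 0
1  | 0  | 1  | 1  | 1
1  | 0  | 1  | 0  | 1
1  | 0  | 0  | 1  | 0
1  | 0  | 0  | 0  | 0
0  | 1  | 1  | 1  | 1
0  | 1  | 1  | 0  | 0
0  | 1  | 0  | 1  | 1
0  | 1  | 0  | 0  | 1
0  | 0  | 1  | 1  | 0
0  | 0  | 1  | 0  | 0
0  | 0  | 0  | 1  | 1
0  | 0  | 0  | 0  | 1
The formula is true on 9 of the 16 rows.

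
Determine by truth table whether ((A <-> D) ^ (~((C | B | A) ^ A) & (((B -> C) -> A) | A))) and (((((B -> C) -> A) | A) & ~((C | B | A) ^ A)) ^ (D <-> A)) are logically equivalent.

equivalent

A | B | C | D || φ | ψ
0 | 0 | 0 | 0 || 1 | 1
0 | 0 | 0 | 1 || 0 | 0
0 | 0 | 1 | 0 || 1 | 1
0 | 0 | 1 | 1 || 0 | 0
0 | 1 | 0 | 0 || 1 | 1
0 | 1 | 0 | 1 || 0 | 0
0 | 1 | 1 | 0 || 1 | 1
0 | 1 | 1 | 1 || 0 | 0
1 | 0 | 0 | 0 || 1 | 1
1 | 0 | 0 | 1 || 0 | 0
1 | 0 | 1 | 0 || 1 | 1
1 | 0 | 1 | 1 || 0 | 0
1 | 1 | 0 | 0 || 1 | 1
1 | 1 | 0 | 1 || 0 | 0
1 | 1 | 1 | 0 || 1 | 1
1 | 1 | 1 | 1 || 0 | 0
The columns for φ and ψ agree on every row, so they are logically equivalent.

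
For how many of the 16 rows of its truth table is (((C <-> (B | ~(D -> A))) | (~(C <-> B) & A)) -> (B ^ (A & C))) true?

10

A  B  C  D     (D -> A)  ~(D -> A)  (B | ~(D -> A))  (C <-> (B | ~(D -> A)))  (C <-> B)  ~(C <-> B)  (~(C <-> B) & A)  (A & C)  (B ^ (A & C))  φ
F  F  F  F        T          F             F                    T                 T          F              F             F           F        F
F  F  F  T        F          T             T                    F                 T          F              F             F           F        T
F  F  T  F        T          F             F                    F                 F          T              F             F           F        T
F  F  T  T        F          T             T                    T                 F          T              F             F           F        F
F  T  F  F        T          F             T                    F                 F          T              F             F           T        T
F  T  F  T        F          T             T                    F                 F          T              F             F           T        T
F  T  T  F        T          F             T                    T                 T          F              F             F           T        T
F  T  T  T        F          T             T                    T                 T          F              F             F           T        T
T  F  F  F        T          F             F                    T                 T          F              F             F           F        F
T  F  F  T        T          F             F                    T                 T          F              F             F           F        F
T  F  T  F        T          F             F                    F                 F          T              T             T           T        T
T  F  T  T        T          F             F                    F                 F          T              T             T           T        T
T  T  F  F        T          F             T                    F                 F          T              T             F           T        T
T  T  F  T        T          F             T                    F                 F          T              T             F           T        T
T  T  T  F        T          F             T                    T                 T          F              F             T           F        F
T  T  T  T        T          F             T                    T                 T          F              F             T           F        F
The formula is true on 10 of the 16 rows.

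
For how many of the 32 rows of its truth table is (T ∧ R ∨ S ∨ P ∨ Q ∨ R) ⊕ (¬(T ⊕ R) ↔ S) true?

16

  P      Q      R      S      T    |    φ  
 True   True   True   True   True  |  False
 True   True   True   True  False  |   True
 True   True   True  False   True  |   True
 True   True   True  False  False  |  False
 True   True  False   True   True  |   True
 True   True  False   True  False  |  False
 True   True  False  False   True  |  False
 True   True  False  False  False  |   True
 True  False   True   True   True  |  False
 True  False   True   True  False  |   True
 True  False   True  False   True  |   True
 True  False   True  False  False  |  False
 True  False  False   True   True  |   True
 True  False  False   True  False  |  False
 True  False  False  False   True  |  False
 True  False  False  False  False  |   True
False   True   True   True   True  |  False
False   True   True   True  False  |   True
False   True   True  False   True  |   True
False   True   True  False  False  |  False
False   True  False   True   True  |   True
False   True  False   True  False  |  False
False   True  False  False   True  |  False
False   True  False  False  False  |   True
False  False   True   True   True  |  False
False  False   True   True  False  |   True
False  False   True  False   True  |   True
False  False   True  False  False  |  False
False  False  False   True   True  |   True
False  False  False   True  False  |  False
False  False  False  False   True  |   True
False  False  False  False  False  |  False
The formula is true on 16 of the 32 rows.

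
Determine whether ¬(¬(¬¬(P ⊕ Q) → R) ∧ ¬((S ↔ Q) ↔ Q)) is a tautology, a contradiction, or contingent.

P  Q  R  S  |  φ
T  T  T  T  |  T
T  T  T  F  |  T
T  T  F  T  |  T
T  T  F  F  |  T
T  F  T  T  |  T
T  F  T  F  |  T
T  F  F  T  |  T
T  F  F  F  |  F
F  T  T  T  |  T
F  T  T  F  |  T
F  T  F  T  |  T
F  T  F  F  |  F
F  F  T  T  |  T
F  F  T  F  |  T
F  F  F  T  |  T
F  F  F  F  |  T
14 of 16 rows are T, so the formula is contingent.

contingent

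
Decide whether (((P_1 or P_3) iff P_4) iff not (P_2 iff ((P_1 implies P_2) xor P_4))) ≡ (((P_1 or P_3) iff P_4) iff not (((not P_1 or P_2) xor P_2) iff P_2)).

P_1  P_2  P_3  P_4  |  φ  ψ
 F    F    F    F   |  T  T
 F    F    F    T   |  T  F
 F    F    T    F   |  F  F
 F    F    T    T   |  F  T
 F    T    F    F   |  F  T
 F    T    F    T   |  F  F
 F    T    T    F   |  T  F
 F    T    T    T   |  T  T
 T    F    F    F   |  T  T
 T    F    F    T   |  T  F
 T    F    T    F   |  T  T
 T    F    T    T   |  T  F
 T    T    F    F   |  T  F
 T    T    F    T   |  T  T
 T    T    T    F   |  T  F
 T    T    T    T   |  T  T
The columns differ at P_1=F, P_2=F, P_3=F, P_4=T (φ=T, ψ=F), so they are not equivalent.

not equivalent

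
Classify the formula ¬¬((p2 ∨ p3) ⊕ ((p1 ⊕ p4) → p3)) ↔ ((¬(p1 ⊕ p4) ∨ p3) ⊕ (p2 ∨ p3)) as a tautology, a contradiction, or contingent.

p1 | p2 | p3 | p4 || φ
1  | 1  | 1  | 1  || 1
1  | 1  | 1  | 0  || 1
1  | 1  | 0  | 1  || 1
1  | 1  | 0  | 0  || 1
1  | 0  | 1  | 1  || 1
1  | 0  | 1  | 0  || 1
1  | 0  | 0  | 1  || 1
1  | 0  | 0  | 0  || 1
0  | 1  | 1  | 1  || 1
0  | 1  | 1  | 0  || 1
0  | 1  | 0  | 1  || 1
0  | 1  | 0  | 0  || 1
0  | 0  | 1  | 1  || 1
0  | 0  | 1  | 0  || 1
0  | 0  | 0  | 1  || 1
0  | 0  | 0  | 0  || 1
Every row is 1, so the formula is a tautology.

tautology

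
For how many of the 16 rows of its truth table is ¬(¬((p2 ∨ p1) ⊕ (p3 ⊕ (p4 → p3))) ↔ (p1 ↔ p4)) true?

p1 | p2 | p3 | p4 | φ
-- | -- | -- | -- | -
1  | 1  | 1  | 1  | 1
1  | 1  | 1  | 0  | 0
1  | 1  | 0  | 1  | 1
1  | 1  | 0  | 0  | 1
1  | 0  | 1  | 1  | 1
1  | 0  | 1  | 0  | 0
1  | 0  | 0  | 1  | 1
1  | 0  | 0  | 0  | 1
0  | 1  | 1  | 1  | 0
0  | 1  | 1  | 0  | 1
0  | 1  | 0  | 1  | 0
0  | 1  | 0  | 0  | 0
0  | 0  | 1  | 1  | 1
0  | 0  | 1  | 0  | 0
0  | 0  | 0  | 1  | 1
0  | 0  | 0  | 0  | 1
The formula is true on 10 of the 16 rows.

10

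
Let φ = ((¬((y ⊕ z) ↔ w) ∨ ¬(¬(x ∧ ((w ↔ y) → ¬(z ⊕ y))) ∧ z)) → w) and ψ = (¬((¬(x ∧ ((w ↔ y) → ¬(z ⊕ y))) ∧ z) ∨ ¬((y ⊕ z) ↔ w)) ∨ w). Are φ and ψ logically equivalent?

not equivalent

  x      y      z      w    |    φ      ψ  
 True   True   True   True  |   True   True
 True   True   True  False  |  False   True
 True   True  False   True  |   True   True
 True   True  False  False  |  False  False
 True  False   True   True  |   True   True
 True  False   True  False  |  False  False
 True  False  False   True  |   True   True
 True  False  False  False  |  False   True
False   True   True   True  |   True   True
False   True   True  False  |   True  False
False   True  False   True  |   True   True
False   True  False  False  |  False  False
False  False   True   True  |   True   True
False  False   True  False  |  False  False
False  False  False   True  |   True   True
False  False  False  False  |  False   True
The columns differ at x=True, y=True, z=True, w=False (φ=False, ψ=True), so they are not equivalent.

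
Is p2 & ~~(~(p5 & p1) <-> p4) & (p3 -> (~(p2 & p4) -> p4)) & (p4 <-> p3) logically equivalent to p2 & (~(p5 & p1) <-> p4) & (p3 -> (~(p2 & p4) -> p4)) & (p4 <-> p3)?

p1 | p2 | p3 | p4 | p5 || φ | ψ
0  | 0  | 0  | 0  | 0  || 0 | 0
0  | 0  | 0  | 0  | 1  || 0 | 0
0  | 0  | 0  | 1  | 0  || 0 | 0
0  | 0  | 0  | 1  | 1  || 0 | 0
0  | 0  | 1  | 0  | 0  || 0 | 0
0  | 0  | 1  | 0  | 1  || 0 | 0
0  | 0  | 1  | 1  | 0  || 0 | 0
0  | 0  | 1  | 1  | 1  || 0 | 0
0  | 1  | 0  | 0  | 0  || 0 | 0
0  | 1  | 0  | 0  | 1  || 0 | 0
0  | 1  | 0  | 1  | 0  || 0 | 0
0  | 1  | 0  | 1  | 1  || 0 | 0
0  | 1  | 1  | 0  | 0  || 0 | 0
0  | 1  | 1  | 0  | 1  || 0 | 0
0  | 1  | 1  | 1  | 0  || 1 | 1
0  | 1  | 1  | 1  | 1  || 1 | 1
1  | 0  | 0  | 0  | 0  || 0 | 0
1  | 0  | 0  | 0  | 1  || 0 | 0
1  | 0  | 0  | 1  | 0  || 0 | 0
1  | 0  | 0  | 1  | 1  || 0 | 0
1  | 0  | 1  | 0  | 0  || 0 | 0
1  | 0  | 1  | 0  | 1  || 0 | 0
1  | 0  | 1  | 1  | 0  || 0 | 0
1  | 0  | 1  | 1  | 1  || 0 | 0
1  | 1  | 0  | 0  | 0  || 0 | 0
1  | 1  | 0  | 0  | 1  || 1 | 1
1  | 1  | 0  | 1  | 0  || 0 | 0
1  | 1  | 0  | 1  | 1  || 0 | 0
1  | 1  | 1  | 0  | 0  || 0 | 0
1  | 1  | 1  | 0  | 1  || 0 | 0
1  | 1  | 1  | 1  | 0  || 1 | 1
1  | 1  | 1  | 1  | 1  || 0 | 0
The columns for φ and ψ agree on every row, so they are logically equivalent.

equivalent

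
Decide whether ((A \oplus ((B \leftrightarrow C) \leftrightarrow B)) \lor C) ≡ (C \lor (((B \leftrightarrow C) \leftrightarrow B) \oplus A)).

A | B | C || φ | ψ
T | T | T || T | T
T | T | F || T | T
T | F | T || T | T
T | F | F || T | T
F | T | T || T | T
F | T | F || F | F
F | F | T || T | T
F | F | F || F | F
The columns for φ and ψ agree on every row, so they are logically equivalent.

equivalent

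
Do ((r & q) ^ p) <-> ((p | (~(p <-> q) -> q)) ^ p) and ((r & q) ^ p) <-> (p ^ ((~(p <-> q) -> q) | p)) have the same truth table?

p  q  r  |  φ  ψ
0  0  0  |  0  0
0  0  1  |  0  0
0  1  0  |  0  0
0  1  1  |  1  1
1  0  0  |  0  0
1  0  1  |  0  0
1  1  0  |  0  0
1  1  1  |  1  1
The columns for φ and ψ agree on every row, so they are logically equivalent.

equivalent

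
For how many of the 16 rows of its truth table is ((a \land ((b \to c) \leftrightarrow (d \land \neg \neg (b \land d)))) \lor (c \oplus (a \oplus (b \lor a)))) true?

a | b | c | d | φ
- | - | - | - | -
T | T | T | T | T
T | T | T | F | T
T | T | F | T | F
T | T | F | F | T
T | F | T | T | T
T | F | T | F | T
T | F | F | T | F
T | F | F | F | F
F | T | T | T | F
F | T | T | F | F
F | T | F | T | T
F | T | F | F | T
F | F | T | T | T
F | F | T | F | T
F | F | F | T | F
F | F | F | F | F
The formula is true on 9 of the 16 rows.

9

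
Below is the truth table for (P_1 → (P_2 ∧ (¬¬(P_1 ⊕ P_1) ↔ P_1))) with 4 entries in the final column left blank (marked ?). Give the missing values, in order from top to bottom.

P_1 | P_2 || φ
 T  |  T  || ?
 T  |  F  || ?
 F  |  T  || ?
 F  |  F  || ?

Row P_1=T, P_2=T: (P_2 ∧ (¬¬(P_1 ⊕ P_1) ↔ P_1)) = F, so the formula = F.
Row P_1=T, P_2=F: (P_2 ∧ (¬¬(P_1 ⊕ P_1) ↔ P_1)) = F, so the formula = F.
Row P_1=F, P_2=T: (P_2 ∧ (¬¬(P_1 ⊕ P_1) ↔ P_1)) = T, so the formula = T.
Row P_1=F, P_2=F: (P_2 ∧ (¬¬(P_1 ⊕ P_1) ↔ P_1)) = F, so the formula = T.

F, F, T, T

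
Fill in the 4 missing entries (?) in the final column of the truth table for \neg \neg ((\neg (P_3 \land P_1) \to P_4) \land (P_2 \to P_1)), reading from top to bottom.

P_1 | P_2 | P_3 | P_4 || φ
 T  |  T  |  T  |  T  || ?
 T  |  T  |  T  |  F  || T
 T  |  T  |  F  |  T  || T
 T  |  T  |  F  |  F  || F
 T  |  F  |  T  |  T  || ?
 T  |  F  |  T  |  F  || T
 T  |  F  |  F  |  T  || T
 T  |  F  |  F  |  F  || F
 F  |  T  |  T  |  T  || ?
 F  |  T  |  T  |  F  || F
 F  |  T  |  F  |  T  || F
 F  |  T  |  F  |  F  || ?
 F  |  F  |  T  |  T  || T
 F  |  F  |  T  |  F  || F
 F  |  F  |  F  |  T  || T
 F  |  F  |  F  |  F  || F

Row P_1=T, P_2=T, P_3=T, P_4=T: ((\neg (P_3 \land P_1) \to P_4) \land (P_2 \to P_1)) = T, \neg ((\neg (P_3 \land P_1) \to P_4) \land (P_2 \to P_1)) = F, so the formula = T.
Row P_1=T, P_2=F, P_3=T, P_4=T: ((\neg (P_3 \land P_1) \to P_4) \land (P_2 \to P_1)) = T, \neg ((\neg (P_3 \land P_1) \to P_4) \land (P_2 \to P_1)) = F, so the formula = T.
Row P_1=F, P_2=T, P_3=T, P_4=T: ((\neg (P_3 \land P_1) \to P_4) \land (P_2 \to P_1)) = F, \neg ((\neg (P_3 \land P_1) \to P_4) \land (P_2 \to P_1)) = T, so the formula = F.
Row P_1=F, P_2=T, P_3=F, P_4=F: ((\neg (P_3 \land P_1) \to P_4) \land (P_2 \to P_1)) = F, \neg ((\neg (P_3 \land P_1) \to P_4) \land (P_2 \to P_1)) = T, so the formula = F.

T, T, F, F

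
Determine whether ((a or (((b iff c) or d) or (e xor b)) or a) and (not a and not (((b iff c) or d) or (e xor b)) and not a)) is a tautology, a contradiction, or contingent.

contradiction

a  b  c  d  e  |  φ
F  F  F  F  F  |  F
F  F  F  F  T  |  F
F  F  F  T  F  |  F
F  F  F  T  T  |  F
F  F  T  F  F  |  F
F  F  T  F  T  |  F
F  F  T  T  F  |  F
F  F  T  T  T  |  F
F  T  F  F  F  |  F
F  T  F  F  T  |  F
F  T  F  T  F  |  F
F  T  F  T  T  |  F
F  T  T  F  F  |  F
F  T  T  F  T  |  F
F  T  T  T  F  |  F
F  T  T  T  T  |  F
T  F  F  F  F  |  F
T  F  F  F  T  |  F
T  F  F  T  F  |  F
T  F  F  T  T  |  F
T  F  T  F  F  |  F
T  F  T  F  T  |  F
T  F  T  T  F  |  F
T  F  T  T  T  |  F
T  T  F  F  F  |  F
T  T  F  F  T  |  F
T  T  F  T  F  |  F
T  T  F  T  T  |  F
T  T  T  F  F  |  F
T  T  T  F  T  |  F
T  T  T  T  F  |  F
T  T  T  T  T  |  F
Every row is F, so the formula is a contradiction.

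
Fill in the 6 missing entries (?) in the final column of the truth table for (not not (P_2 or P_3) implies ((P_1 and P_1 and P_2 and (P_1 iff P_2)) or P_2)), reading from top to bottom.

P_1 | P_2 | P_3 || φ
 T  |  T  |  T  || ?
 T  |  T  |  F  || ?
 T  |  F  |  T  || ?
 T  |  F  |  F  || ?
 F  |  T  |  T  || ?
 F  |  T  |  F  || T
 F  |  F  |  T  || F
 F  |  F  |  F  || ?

T, T, F, T, T, T

Row P_1=T, P_2=T, P_3=T: not not (P_2 or P_3) = T, ((P_1 and P_1 and P_2 and (P_1 iff P_2)) or P_2) = T, so the formula = T.
Row P_1=T, P_2=T, P_3=F: not not (P_2 or P_3) = T, ((P_1 and P_1 and P_2 and (P_1 iff P_2)) or P_2) = T, so the formula = T.
Row P_1=T, P_2=F, P_3=T: not not (P_2 or P_3) = T, ((P_1 and P_1 and P_2 and (P_1 iff P_2)) or P_2) = F, so the formula = F.
Row P_1=T, P_2=F, P_3=F: not not (P_2 or P_3) = F, ((P_1 and P_1 and P_2 and (P_1 iff P_2)) or P_2) = F, so the formula = T.
Row P_1=F, P_2=T, P_3=T: not not (P_2 or P_3) = T, ((P_1 and P_1 and P_2 and (P_1 iff P_2)) or P_2) = T, so the formula = T.
Row P_1=F, P_2=F, P_3=F: not not (P_2 or P_3) = F, ((P_1 and P_1 and P_2 and (P_1 iff P_2)) or P_2) = F, so the formula = T.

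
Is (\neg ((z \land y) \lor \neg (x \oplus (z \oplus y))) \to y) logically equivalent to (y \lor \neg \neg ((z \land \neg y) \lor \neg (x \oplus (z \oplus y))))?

x | y | z || φ | ψ
1 | 1 | 1 || 1 | 1
1 | 1 | 0 || 1 | 1
1 | 0 | 1 || 1 | 1
1 | 0 | 0 || 0 | 0
0 | 1 | 1 || 1 | 1
0 | 1 | 0 || 1 | 1
0 | 0 | 1 || 0 | 1
0 | 0 | 0 || 1 | 1
The columns differ at x=0, y=0, z=1 (φ=0, ψ=1), so they are not equivalent.

not equivalent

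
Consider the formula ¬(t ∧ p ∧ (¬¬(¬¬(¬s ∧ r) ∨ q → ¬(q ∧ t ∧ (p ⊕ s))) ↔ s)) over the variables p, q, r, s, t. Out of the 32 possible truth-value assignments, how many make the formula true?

p | q | r | s | t || φ
0 | 0 | 0 | 0 | 0 || 1
0 | 0 | 0 | 0 | 1 || 1
0 | 0 | 0 | 1 | 0 || 1
0 | 0 | 0 | 1 | 1 || 1
0 | 0 | 1 | 0 | 0 || 1
0 | 0 | 1 | 0 | 1 || 1
0 | 0 | 1 | 1 | 0 || 1
0 | 0 | 1 | 1 | 1 || 1
0 | 1 | 0 | 0 | 0 || 1
0 | 1 | 0 | 0 | 1 || 1
0 | 1 | 0 | 1 | 0 || 1
0 | 1 | 0 | 1 | 1 || 1
0 | 1 | 1 | 0 | 0 || 1
0 | 1 | 1 | 0 | 1 || 1
0 | 1 | 1 | 1 | 0 || 1
0 | 1 | 1 | 1 | 1 || 1
1 | 0 | 0 | 0 | 0 || 1
1 | 0 | 0 | 0 | 1 || 1
1 | 0 | 0 | 1 | 0 || 1
1 | 0 | 0 | 1 | 1 || 0
1 | 0 | 1 | 0 | 0 || 1
1 | 0 | 1 | 0 | 1 || 1
1 | 0 | 1 | 1 | 0 || 1
1 | 0 | 1 | 1 | 1 || 0
1 | 1 | 0 | 0 | 0 || 1
1 | 1 | 0 | 0 | 1 || 0
1 | 1 | 0 | 1 | 0 || 1
1 | 1 | 0 | 1 | 1 || 0
1 | 1 | 1 | 0 | 0 || 1
1 | 1 | 1 | 0 | 1 || 0
1 | 1 | 1 | 1 | 0 || 1
1 | 1 | 1 | 1 | 1 || 0
The formula is true on 26 of the 32 rows.

26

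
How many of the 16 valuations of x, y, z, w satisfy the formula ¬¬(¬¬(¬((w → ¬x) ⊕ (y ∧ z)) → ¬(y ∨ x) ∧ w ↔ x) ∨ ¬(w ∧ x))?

13

  x   |   y   |   z   |   w   ||   ¬x  | (w → ¬x) | (y ∧ z) | ((w → ¬x) ⊕ (y ∧ z)) | ¬((w → ¬x) ⊕ (y ∧ z)) | (y ∨ x) | ¬(y ∨ x) | (¬(y ∨ x) ∧ w) | (w ∧ x) | ¬(w ∧ x) |   φ  
False | False | False | False ||  True |   True   |  False  |         True         |         False         |  False  |   True   |     False      |  False  |   True   |  True
False | False | False |  True ||  True |   True   |  False  |         True         |         False         |  False  |   True   |      True      |  False  |   True   |  True
False | False |  True | False ||  True |   True   |  False  |         True         |         False         |  False  |   True   |     False      |  False  |   True   |  True
False | False |  True |  True ||  True |   True   |  False  |         True         |         False         |  False  |   True   |      True      |  False  |   True   |  True
False |  True | False | False ||  True |   True   |  False  |         True         |         False         |   True  |  False   |     False      |  False  |   True   |  True
False |  True | False |  True ||  True |   True   |  False  |         True         |         False         |   True  |  False   |     False      |  False  |   True   |  True
False |  True |  True | False ||  True |   True   |   True  |        False         |          True         |   True  |  False   |     False      |  False  |   True   |  True
False |  True |  True |  True ||  True |   True   |   True  |        False         |          True         |   True  |  False   |     False      |  False  |   True   |  True
 True | False | False | False || False |   True   |  False  |         True         |         False         |   True  |  False   |     False      |  False  |   True   |  True
 True | False | False |  True || False |  False   |  False  |        False         |          True         |   True  |  False   |     False      |   True  |  False   | False
 True | False |  True | False || False |   True   |  False  |         True         |         False         |   True  |  False   |     False      |  False  |   True   |  True
 True | False |  True |  True || False |  False   |  False  |        False         |          True         |   True  |  False   |     False      |   True  |  False   | False
 True |  True | False | False || False |   True   |  False  |         True         |         False         |   True  |  False   |     False      |  False  |   True   |  True
 True |  True | False |  True || False |  False   |  False  |        False         |          True         |   True  |  False   |     False      |   True  |  False   | False
 True |  True |  True | False || False |   True   |   True  |        False         |          True         |   True  |  False   |     False      |  False  |   True   |  True
 True |  True |  True |  True || False |  False   |   True  |         True         |         False         |   True  |  False   |     False      |   True  |  False   |  True
The formula is true on 13 of the 16 rows.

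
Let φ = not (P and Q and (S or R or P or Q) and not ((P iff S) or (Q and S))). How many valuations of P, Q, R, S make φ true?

P | Q | R | S | φ
- | - | - | - | -
0 | 0 | 0 | 0 | 1
0 | 0 | 0 | 1 | 1
0 | 0 | 1 | 0 | 1
0 | 0 | 1 | 1 | 1
0 | 1 | 0 | 0 | 1
0 | 1 | 0 | 1 | 1
0 | 1 | 1 | 0 | 1
0 | 1 | 1 | 1 | 1
1 | 0 | 0 | 0 | 1
1 | 0 | 0 | 1 | 1
1 | 0 | 1 | 0 | 1
1 | 0 | 1 | 1 | 1
1 | 1 | 0 | 0 | 0
1 | 1 | 0 | 1 | 1
1 | 1 | 1 | 0 | 0
1 | 1 | 1 | 1 | 1
The formula is true on 14 of the 16 rows.

14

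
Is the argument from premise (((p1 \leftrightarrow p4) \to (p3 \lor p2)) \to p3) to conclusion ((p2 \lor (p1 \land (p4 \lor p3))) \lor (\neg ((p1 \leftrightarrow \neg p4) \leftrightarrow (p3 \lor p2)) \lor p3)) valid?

no

  p1  |   p2  |   p3  |   p4  |   φ   |   ψ  
----- | ----- | ----- | ----- | ----- | -----
 True |  True |  True |  True |  True |  True
 True |  True |  True | False |  True |  True
 True |  True | False |  True | False |  True
 True |  True | False | False | False |  True
 True | False |  True |  True |  True |  True
 True | False |  True | False |  True |  True
 True | False | False |  True |  True |  True
 True | False | False | False | False |  True
False |  True |  True |  True |  True |  True
False |  True |  True | False |  True |  True
False |  True | False |  True | False |  True
False |  True | False | False | False |  True
False | False |  True |  True |  True |  True
False | False |  True | False |  True |  True
False | False | False |  True | False |  True
False | False | False | False |  True | False
At p1=False, p2=False, p3=False, p4=False we have φ true but ψ false, so φ does not entail ψ.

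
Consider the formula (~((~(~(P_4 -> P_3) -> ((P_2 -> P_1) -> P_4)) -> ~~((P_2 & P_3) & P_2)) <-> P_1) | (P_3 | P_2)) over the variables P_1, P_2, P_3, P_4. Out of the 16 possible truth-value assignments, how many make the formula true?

14

P_1 | P_2 | P_3 | P_4 || φ
 T  |  T  |  T  |  T  || T
 T  |  T  |  T  |  F  || T
 T  |  T  |  F  |  T  || T
 T  |  T  |  F  |  F  || T
 T  |  F  |  T  |  T  || T
 T  |  F  |  T  |  F  || T
 T  |  F  |  F  |  T  || F
 T  |  F  |  F  |  F  || F
 F  |  T  |  T  |  T  || T
 F  |  T  |  T  |  F  || T
 F  |  T  |  F  |  T  || T
 F  |  T  |  F  |  F  || T
 F  |  F  |  T  |  T  || T
 F  |  F  |  T  |  F  || T
 F  |  F  |  F  |  T  || T
 F  |  F  |  F  |  F  || T
The formula is true on 14 of the 16 rows.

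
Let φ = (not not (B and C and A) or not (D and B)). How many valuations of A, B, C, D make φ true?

A | B | C | D | (B and C and A) | not (B and C and A) | not not (B and C and A) | (D and B) | not (D and B) | φ
- | - | - | - | --------------- | ------------------- | ----------------------- | --------- | ------------- | -
T | T | T | T |        T        |          F          |            T            |     T     |       F       | T
T | T | T | F |        T        |          F          |            T            |     F     |       T       | T
T | T | F | T |        F        |          T          |            F            |     T     |       F       | F
T | T | F | F |        F        |          T          |            F            |     F     |       T       | T
T | F | T | T |        F        |          T          |            F            |     F     |       T       | T
T | F | T | F |        F        |          T          |            F            |     F     |       T       | T
T | F | F | T |        F        |          T          |            F            |     F     |       T       | T
T | F | F | F |        F        |          T          |            F            |     F     |       T       | T
F | T | T | T |        F        |          T          |            F            |     T     |       F       | F
F | T | T | F |        F        |          T          |            F            |     F     |       T       | T
F | T | F | T |        F        |          T          |            F            |     T     |       F       | F
F | T | F | F |        F        |          T          |            F            |     F     |       T       | T
F | F | T | T |        F        |          T          |            F            |     F     |       T       | T
F | F | T | F |        F        |          T          |            F            |     F     |       T       | T
F | F | F | T |        F        |          T          |            F            |     F     |       T       | T
F | F | F | F |        F        |          T          |            F            |     F     |       T       | T
The formula is true on 13 of the 16 rows.

13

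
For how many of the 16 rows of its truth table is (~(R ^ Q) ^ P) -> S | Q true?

14

P  Q  R  S     (R ^ Q)  ~(R ^ Q)  (~(R ^ Q) ^ P)  (S | Q)  ((~(R ^ Q) ^ P) -> (S | Q))
F  F  F  F        F        T            T            F                  F             
F  F  F  T        F        T            T            T                  T             
F  F  T  F        T        F            F            F                  T             
F  F  T  T        T        F            F            T                  T             
F  T  F  F        T        F            F            T                  T             
F  T  F  T        T        F            F            T                  T             
F  T  T  F        F        T            T            T                  T             
F  T  T  T        F        T            T            T                  T             
T  F  F  F        F        T            F            F                  T             
T  F  F  T        F        T            F            T                  T             
T  F  T  F        T        F            T            F                  F             
T  F  T  T        T        F            T            T                  T             
T  T  F  F        T        F            T            T                  T             
T  T  F  T        T        F            T            T                  T             
T  T  T  F        F        T            F            T                  T             
T  T  T  T        F        T            F            T                  T             
The formula is true on 14 of the 16 rows.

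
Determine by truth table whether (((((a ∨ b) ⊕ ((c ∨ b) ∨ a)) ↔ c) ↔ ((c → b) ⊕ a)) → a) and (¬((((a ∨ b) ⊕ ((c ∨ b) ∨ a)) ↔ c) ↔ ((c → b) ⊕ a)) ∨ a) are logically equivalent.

a | b | c || φ | ψ
1 | 1 | 1 || 1 | 1
1 | 1 | 0 || 1 | 1
1 | 0 | 1 || 1 | 1
1 | 0 | 0 || 1 | 1
0 | 1 | 1 || 1 | 1
0 | 1 | 0 || 0 | 0
0 | 0 | 1 || 1 | 1
0 | 0 | 0 || 0 | 0
The columns for φ and ψ agree on every row, so they are logically equivalent.

equivalent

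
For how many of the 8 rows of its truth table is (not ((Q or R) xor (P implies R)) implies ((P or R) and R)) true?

P | Q | R | (Q or R) | (P implies R) | ((Q or R) xor (P implies R)) | (P or R) | ((P or R) and R) | φ
- | - | - | -------- | ------------- | ---------------------------- | -------- | ---------------- | -
F | F | F |    F     |       T       |              T               |    F     |        F         | T
F | F | T |    T     |       T       |              F               |    T     |        T         | T
F | T | F |    T     |       T       |              F               |    F     |        F         | F
F | T | T |    T     |       T       |              F               |    T     |        T         | T
T | F | F |    F     |       F       |              F               |    T     |        F         | F
T | F | T |    T     |       T       |              F               |    T     |        T         | T
T | T | F |    T     |       F       |              T               |    T     |        F         | T
T | T | T |    T     |       T       |              F               |    T     |        T         | T
The formula is true on 6 of the 8 rows.

6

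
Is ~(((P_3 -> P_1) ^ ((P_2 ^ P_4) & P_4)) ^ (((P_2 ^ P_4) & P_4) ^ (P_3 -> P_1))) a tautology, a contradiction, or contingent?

tautology

P_1  P_2  P_3  P_4  |  φ
 T    T    T    T   |  T
 T    T    T    F   |  T
 T    T    F    T   |  T
 T    T    F    F   |  T
 T    F    T    T   |  T
 T    F    T    F   |  T
 T    F    F    T   |  T
 T    F    F    F   |  T
 F    T    T    T   |  T
 F    T    T    F   |  T
 F    T    F    T   |  T
 F    T    F    F   |  T
 F    F    T    T   |  T
 F    F    T    F   |  T
 F    F    F    T   |  T
 F    F    F    F   |  T
Every row is T, so the formula is a tautology.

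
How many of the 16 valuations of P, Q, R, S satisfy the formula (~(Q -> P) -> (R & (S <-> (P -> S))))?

13

P | Q | R | S || (Q -> P) | ~(Q -> P) | (P -> S) | (S <-> (P -> S)) | (R & (S <-> (P -> S))) | φ
0 | 0 | 0 | 0 ||    1     |     0     |    1     |        0         |           0            | 1
0 | 0 | 0 | 1 ||    1     |     0     |    1     |        1         |           0            | 1
0 | 0 | 1 | 0 ||    1     |     0     |    1     |        0         |           0            | 1
0 | 0 | 1 | 1 ||    1     |     0     |    1     |        1         |           1            | 1
0 | 1 | 0 | 0 ||    0     |     1     |    1     |        0         |           0            | 0
0 | 1 | 0 | 1 ||    0     |     1     |    1     |        1         |           0            | 0
0 | 1 | 1 | 0 ||    0     |     1     |    1     |        0         |           0            | 0
0 | 1 | 1 | 1 ||    0     |     1     |    1     |        1         |           1            | 1
1 | 0 | 0 | 0 ||    1     |     0     |    0     |        1         |           0            | 1
1 | 0 | 0 | 1 ||    1     |     0     |    1     |        1         |           0            | 1
1 | 0 | 1 | 0 ||    1     |     0     |    0     |        1         |           1            | 1
1 | 0 | 1 | 1 ||    1     |     0     |    1     |        1         |           1            | 1
1 | 1 | 0 | 0 ||    1     |     0     |    0     |        1         |           0            | 1
1 | 1 | 0 | 1 ||    1     |     0     |    1     |        1         |           0            | 1
1 | 1 | 1 | 0 ||    1     |     0     |    0     |        1         |           1            | 1
1 | 1 | 1 | 1 ||    1     |     0     |    1     |        1         |           1            | 1
The formula is true on 13 of the 16 rows.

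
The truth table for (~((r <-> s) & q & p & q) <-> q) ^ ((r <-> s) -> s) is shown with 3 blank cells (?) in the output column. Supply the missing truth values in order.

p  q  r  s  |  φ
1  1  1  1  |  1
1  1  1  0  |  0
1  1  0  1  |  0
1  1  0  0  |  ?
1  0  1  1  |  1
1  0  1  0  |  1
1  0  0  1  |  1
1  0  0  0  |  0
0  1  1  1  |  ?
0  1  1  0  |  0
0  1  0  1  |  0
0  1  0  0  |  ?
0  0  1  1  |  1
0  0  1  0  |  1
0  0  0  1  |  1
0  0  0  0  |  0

0, 0, 1

Row p=1, q=1, r=0, s=0: (~((r <-> s) & q & p & q) <-> q) = 0, ((r <-> s) -> s) = 0, so the formula = 0.
Row p=0, q=1, r=1, s=1: (~((r <-> s) & q & p & q) <-> q) = 1, ((r <-> s) -> s) = 1, so the formula = 0.
Row p=0, q=1, r=0, s=0: (~((r <-> s) & q & p & q) <-> q) = 1, ((r <-> s) -> s) = 0, so the formula = 1.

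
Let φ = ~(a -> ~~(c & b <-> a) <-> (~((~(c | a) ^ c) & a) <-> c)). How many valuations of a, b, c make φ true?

a | b | c | φ
- | - | - | -
1 | 1 | 1 | 1
1 | 1 | 0 | 0
1 | 0 | 1 | 0
1 | 0 | 0 | 0
0 | 1 | 1 | 0
0 | 1 | 0 | 1
0 | 0 | 1 | 0
0 | 0 | 0 | 1
The formula is true on 3 of the 8 rows.

3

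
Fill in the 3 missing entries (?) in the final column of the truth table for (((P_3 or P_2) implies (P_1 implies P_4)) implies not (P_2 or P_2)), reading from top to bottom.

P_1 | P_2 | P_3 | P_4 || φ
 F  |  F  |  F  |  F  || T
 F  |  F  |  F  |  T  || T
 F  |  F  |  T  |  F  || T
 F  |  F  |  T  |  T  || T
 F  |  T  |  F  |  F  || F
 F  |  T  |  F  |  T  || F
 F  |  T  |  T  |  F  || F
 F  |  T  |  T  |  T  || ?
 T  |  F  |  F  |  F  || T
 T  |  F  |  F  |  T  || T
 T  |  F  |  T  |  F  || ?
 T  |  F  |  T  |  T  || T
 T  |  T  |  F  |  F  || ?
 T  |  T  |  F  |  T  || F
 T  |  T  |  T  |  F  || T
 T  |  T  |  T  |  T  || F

Row P_1=F, P_2=T, P_3=T, P_4=T: ((P_3 or P_2) implies (P_1 implies P_4)) = T, not (P_2 or P_2) = F, so the formula = F.
Row P_1=T, P_2=F, P_3=T, P_4=F: ((P_3 or P_2) implies (P_1 implies P_4)) = F, not (P_2 or P_2) = T, so the formula = T.
Row P_1=T, P_2=T, P_3=F, P_4=F: ((P_3 or P_2) implies (P_1 implies P_4)) = F, not (P_2 or P_2) = F, so the formula = T.

F, T, T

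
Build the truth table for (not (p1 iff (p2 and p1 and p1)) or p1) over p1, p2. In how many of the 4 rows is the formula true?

p1  p2  |  φ
F   F   |  F
F   T   |  F
T   F   |  T
T   T   |  T
The formula is true on 2 of the 4 rows.

2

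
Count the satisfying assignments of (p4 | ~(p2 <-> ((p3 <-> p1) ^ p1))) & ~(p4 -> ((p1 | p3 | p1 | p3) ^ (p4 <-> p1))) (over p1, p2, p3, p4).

p1 | p2 | p3 | p4 | φ
-- | -- | -- | -- | -
0  | 0  | 0  | 0  | 0
0  | 0  | 0  | 1  | 1
0  | 0  | 1  | 0  | 0
0  | 0  | 1  | 1  | 0
0  | 1  | 0  | 0  | 0
0  | 1  | 0  | 1  | 1
0  | 1  | 1  | 0  | 0
0  | 1  | 1  | 1  | 0
1  | 0  | 0  | 0  | 0
1  | 0  | 0  | 1  | 1
1  | 0  | 1  | 0  | 0
1  | 0  | 1  | 1  | 1
1  | 1  | 0  | 0  | 0
1  | 1  | 0  | 1  | 1
1  | 1  | 1  | 0  | 0
1  | 1  | 1  | 1  | 1
The formula is true on 6 of the 16 rows.

6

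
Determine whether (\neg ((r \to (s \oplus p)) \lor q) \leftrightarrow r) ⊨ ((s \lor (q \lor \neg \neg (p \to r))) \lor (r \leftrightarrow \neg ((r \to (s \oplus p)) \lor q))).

yes

  p   |   q   |   r   |   s   |   φ   |   ψ  
----- | ----- | ----- | ----- | ----- | -----
 True |  True |  True |  True | False |  True
 True |  True |  True | False | False |  True
 True |  True | False |  True |  True |  True
 True |  True | False | False |  True |  True
 True | False |  True |  True |  True |  True
 True | False |  True | False | False |  True
 True | False | False |  True |  True |  True
 True | False | False | False |  True |  True
False |  True |  True |  True | False |  True
False |  True |  True | False | False |  True
False |  True | False |  True |  True |  True
False |  True | False | False |  True |  True
False | False |  True |  True | False |  True
False | False |  True | False |  True |  True
False | False | False |  True |  True |  True
False | False | False | False |  True |  True
In every row where φ is true, ψ is also true, so φ ⊨ ψ.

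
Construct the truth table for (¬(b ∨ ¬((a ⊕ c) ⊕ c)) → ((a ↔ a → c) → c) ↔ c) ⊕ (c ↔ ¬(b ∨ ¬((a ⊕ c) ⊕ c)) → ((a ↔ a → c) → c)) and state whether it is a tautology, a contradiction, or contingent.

contradiction

a | b | c | (a ⊕ c) | ((a ⊕ c) ⊕ c) | ¬((a ⊕ c) ⊕ c) | (b ∨ ¬((a ⊕ c) ⊕ c)) | ¬(b ∨ ¬((a ⊕ c) ⊕ c)) | (a → c) | (a ↔ (a → c)) | ((a ↔ (a → c)) → c) | φ
- | - | - | ------- | ------------- | -------------- | -------------------- | --------------------- | ------- | ------------- | ------------------- | -
T | T | T |    F    |       T       |       F        |          T           |           F           |    T    |       T       |          T          | F
T | T | F |    T    |       T       |       F        |          T           |           F           |    F    |       F       |          T          | F
T | F | T |    F    |       T       |       F        |          F           |           T           |    T    |       T       |          T          | F
T | F | F |    T    |       T       |       F        |          F           |           T           |    F    |       F       |          T          | F
F | T | T |    T    |       F       |       T        |          T           |           F           |    T    |       F       |          T          | F
F | T | F |    F    |       F       |       T        |          T           |           F           |    T    |       F       |          T          | F
F | F | T |    T    |       F       |       T        |          T           |           F           |    T    |       F       |          T          | F
F | F | F |    F    |       F       |       T        |          T           |           F           |    T    |       F       |          T          | F
Every row is F, so the formula is a contradiction.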